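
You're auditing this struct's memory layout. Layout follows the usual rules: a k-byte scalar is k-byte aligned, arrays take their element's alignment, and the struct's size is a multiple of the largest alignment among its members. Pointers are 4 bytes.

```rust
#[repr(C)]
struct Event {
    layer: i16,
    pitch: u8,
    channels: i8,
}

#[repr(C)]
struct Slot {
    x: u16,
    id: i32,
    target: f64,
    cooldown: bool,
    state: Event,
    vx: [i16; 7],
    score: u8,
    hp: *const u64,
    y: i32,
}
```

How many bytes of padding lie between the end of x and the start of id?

2

Event: layer at 0 (size 2, align 2) → ends 2; pitch at 2 (size 1, align 1) → ends 3; channels at 3 (size 1, align 1) → ends 4; total 4 bytes, alignment 2
x at 0 (size 2, align 2) → ends 2
pad 2 to align 4 for id
id at 4 (size 4, align 4) → ends 8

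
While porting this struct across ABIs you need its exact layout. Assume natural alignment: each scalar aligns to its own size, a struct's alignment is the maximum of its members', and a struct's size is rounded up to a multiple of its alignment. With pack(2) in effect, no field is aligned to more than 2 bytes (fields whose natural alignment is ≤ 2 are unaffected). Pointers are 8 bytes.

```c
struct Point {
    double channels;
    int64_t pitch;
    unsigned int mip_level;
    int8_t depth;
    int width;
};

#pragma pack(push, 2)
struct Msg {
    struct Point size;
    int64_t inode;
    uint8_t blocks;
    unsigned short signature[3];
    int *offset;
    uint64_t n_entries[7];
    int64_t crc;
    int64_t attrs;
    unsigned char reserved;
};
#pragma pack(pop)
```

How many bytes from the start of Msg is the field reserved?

128

Point: channels at 0 (size 8, align 8) → ends 8; pitch at 8 (size 8, align 8) → ends 16; mip_level at 16 (size 4, align 4) → ends 20; depth at 20 (size 1, align 1) → ends 21; pad 3 to align 4 for width; width at 24 (size 4, align 4) → ends 28; tail pad 4 to reach multiple of 8; total 32 bytes, alignment 8
size at 0 (size 32, align 2) → ends 32
inode at 32 (size 8, align 2) → ends 40
blocks at 40 (size 1, align 1) → ends 41
pad 1 to align 2 for signature
signature at 42 (size 6, align 2) → ends 48
offset at 48 (size 8, align 2) → ends 56
n_entries at 56 (size 56, align 2) → ends 112
crc at 112 (size 8, align 2) → ends 120
attrs at 120 (size 8, align 2) → ends 128
reserved at 128 (size 1, align 1) → ends 129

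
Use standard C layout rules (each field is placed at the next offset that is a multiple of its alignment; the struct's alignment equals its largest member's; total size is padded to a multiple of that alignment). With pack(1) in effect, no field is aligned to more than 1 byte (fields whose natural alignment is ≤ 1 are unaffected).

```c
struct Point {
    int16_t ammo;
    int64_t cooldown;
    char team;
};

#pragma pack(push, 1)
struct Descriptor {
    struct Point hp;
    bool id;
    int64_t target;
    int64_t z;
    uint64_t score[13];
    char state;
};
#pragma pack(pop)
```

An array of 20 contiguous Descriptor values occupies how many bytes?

Point: 0..2  ammo  (2B, 2-aligned); 2..8  -- padding (6B); 8..16  cooldown  (8B, 8-aligned); 16..17  team  (1B, 1-aligned); 17..24  -- tail padding (7B); sizeof = 24, alignof = 8
0..24  hp  (24B, 1-aligned)
24..25  id  (1B, 1-aligned)
25..33  target  (8B, 1-aligned)
33..41  z  (8B, 1-aligned)
41..145  score  (104B, 1-aligned)
145..146  state  (1B, 1-aligned)
sizeof = 146, alignof = 1
array of 20: 20 × 146 = 2920

2920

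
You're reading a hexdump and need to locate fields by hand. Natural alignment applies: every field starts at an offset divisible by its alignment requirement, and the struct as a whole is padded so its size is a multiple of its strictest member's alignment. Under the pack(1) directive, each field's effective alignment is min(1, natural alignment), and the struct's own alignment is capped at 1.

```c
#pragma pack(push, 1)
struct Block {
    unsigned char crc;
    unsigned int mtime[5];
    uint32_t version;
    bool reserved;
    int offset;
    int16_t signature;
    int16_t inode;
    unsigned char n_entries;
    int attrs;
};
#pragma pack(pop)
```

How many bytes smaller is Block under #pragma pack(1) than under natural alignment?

natural layout:
  0..1  crc  (1B, 1-aligned)
  1..4  -- padding (3B)
  4..24  mtime  (20B, 4-aligned)
  24..28  version  (4B, 4-aligned)
  28..29  reserved  (1B, 1-aligned)
  29..32  -- padding (3B)
  32..36  offset  (4B, 4-aligned)
  36..38  signature  (2B, 2-aligned)
  38..40  inode  (2B, 2-aligned)
  40..41  n_entries  (1B, 1-aligned)
  41..44  -- padding (3B)
  44..48  attrs  (4B, 4-aligned)
  sizeof = 48, alignof = 4
packed(1) layout:
  0..1  crc  (1B, 1-aligned)
  1..21  mtime  (20B, 1-aligned)
  21..25  version  (4B, 1-aligned)
  25..26  reserved  (1B, 1-aligned)
  26..30  offset  (4B, 1-aligned)
  30..32  signature  (2B, 1-aligned)
  32..34  inode  (2B, 1-aligned)
  34..35  n_entries  (1B, 1-aligned)
  35..39  attrs  (4B, 1-aligned)
  sizeof = 39, alignof = 1
48 − 39 = 9

9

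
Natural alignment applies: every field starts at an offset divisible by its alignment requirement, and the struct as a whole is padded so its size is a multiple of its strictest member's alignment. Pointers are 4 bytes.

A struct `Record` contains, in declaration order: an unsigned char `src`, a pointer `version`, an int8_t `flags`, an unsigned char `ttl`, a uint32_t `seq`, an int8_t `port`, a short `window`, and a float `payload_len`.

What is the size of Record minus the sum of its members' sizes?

6

0..1  src  (1B, 1-aligned)
1..4  -- padding (3B)
4..8  version  (4B, 4-aligned)
8..9  flags  (1B, 1-aligned)
9..10  ttl  (1B, 1-aligned)
10..12  -- padding (2B)
12..16  seq  (4B, 4-aligned)
16..17  port  (1B, 1-aligned)
17..18  -- padding (1B)
18..20  window  (2B, 2-aligned)
20..24  payload_len  (4B, 4-aligned)
sizeof = 24, alignof = 4
data bytes 18, size 24 → padding 6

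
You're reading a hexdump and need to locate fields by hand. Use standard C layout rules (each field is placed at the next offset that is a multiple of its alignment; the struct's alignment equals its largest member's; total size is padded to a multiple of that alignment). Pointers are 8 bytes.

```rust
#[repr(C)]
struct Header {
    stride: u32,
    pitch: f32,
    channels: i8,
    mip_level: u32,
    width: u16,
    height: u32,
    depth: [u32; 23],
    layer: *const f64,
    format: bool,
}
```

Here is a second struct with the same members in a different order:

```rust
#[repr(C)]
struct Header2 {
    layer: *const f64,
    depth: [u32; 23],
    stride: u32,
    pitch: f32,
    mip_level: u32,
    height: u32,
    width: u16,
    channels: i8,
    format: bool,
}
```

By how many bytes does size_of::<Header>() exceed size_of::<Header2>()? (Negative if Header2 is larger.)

16

0..4  stride  (4B, 4-aligned)
4..8  pitch  (4B, 4-aligned)
8..9  channels  (1B, 1-aligned)
9..12  -- padding (3B)
12..16  mip_level  (4B, 4-aligned)
16..18  width  (2B, 2-aligned)
18..20  -- padding (2B)
20..24  height  (4B, 4-aligned)
24..116  depth  (92B, 4-aligned)
116..120  -- padding (4B)
120..128  layer  (8B, 8-aligned)
128..129  format  (1B, 1-aligned)
129..136  -- tail padding (7B)
sizeof = 136, alignof = 8
— Header2 —
0..8  layer  (8B, 8-aligned)
8..100  depth  (92B, 4-aligned)
100..104  stride  (4B, 4-aligned)
104..108  pitch  (4B, 4-aligned)
108..112  mip_level  (4B, 4-aligned)
112..116  height  (4B, 4-aligned)
116..118  width  (2B, 2-aligned)
118..119  channels  (1B, 1-aligned)
119..120  format  (1B, 1-aligned)
sizeof = 120, alignof = 8
136 − 120 = 16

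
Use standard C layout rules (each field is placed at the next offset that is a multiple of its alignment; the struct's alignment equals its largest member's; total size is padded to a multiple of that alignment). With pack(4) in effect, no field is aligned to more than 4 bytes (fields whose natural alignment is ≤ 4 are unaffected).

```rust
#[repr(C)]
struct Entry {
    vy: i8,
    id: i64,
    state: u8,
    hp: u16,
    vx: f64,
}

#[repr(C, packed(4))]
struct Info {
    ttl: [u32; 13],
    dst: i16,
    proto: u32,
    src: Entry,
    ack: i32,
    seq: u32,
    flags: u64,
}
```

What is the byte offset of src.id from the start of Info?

68

Entry: vy at 0 (size 1, align 1) → ends 1; pad 7 to align 8 for id; id at 8 (size 8, align 8) → ends 16; state at 16 (size 1, align 1) → ends 17; pad 1 to align 2 for hp; hp at 18 (size 2, align 2) → ends 20; pad 4 to align 8 for vx; vx at 24 (size 8, align 8) → ends 32; total 32 bytes, alignment 8
ttl at 0 (size 52, align 4) → ends 52
dst at 52 (size 2, align 2) → ends 54
pad 2 to align 4 for proto
proto at 56 (size 4, align 4) → ends 60
src at 60 (size 32, align 4) → ends 92
within Entry: id at 8
60 + 8 = 68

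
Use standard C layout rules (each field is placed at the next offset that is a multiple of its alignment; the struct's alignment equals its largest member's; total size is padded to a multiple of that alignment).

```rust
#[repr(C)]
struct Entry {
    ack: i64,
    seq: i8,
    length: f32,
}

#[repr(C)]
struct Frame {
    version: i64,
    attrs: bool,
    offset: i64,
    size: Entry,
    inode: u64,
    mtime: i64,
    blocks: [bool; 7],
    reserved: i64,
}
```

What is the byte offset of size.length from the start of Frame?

Entry: ack at 0 (size 8, align 8) → ends 8; seq at 8 (size 1, align 1) → ends 9; pad 3 to align 4 for length; length at 12 (size 4, align 4) → ends 16; total 16 bytes, alignment 8
version at 0 (size 8, align 8) → ends 8
attrs at 8 (size 1, align 1) → ends 9
pad 7 to align 8 for offset
offset at 16 (size 8, align 8) → ends 24
size at 24 (size 16, align 8) → ends 40
within Entry: length at 12
24 + 12 = 36

36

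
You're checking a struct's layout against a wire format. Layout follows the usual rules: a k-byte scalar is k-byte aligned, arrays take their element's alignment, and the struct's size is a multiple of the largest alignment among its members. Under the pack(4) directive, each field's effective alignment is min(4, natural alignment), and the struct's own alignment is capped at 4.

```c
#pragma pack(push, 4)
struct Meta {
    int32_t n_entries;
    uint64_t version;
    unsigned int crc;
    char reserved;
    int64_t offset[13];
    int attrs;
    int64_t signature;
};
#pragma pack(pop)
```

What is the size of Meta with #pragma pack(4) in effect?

0..4  n_entries  (4B, 4-aligned)
4..12  version  (8B, 4-aligned)
12..16  crc  (4B, 4-aligned)
16..17  reserved  (1B, 1-aligned)
17..20  -- padding (3B)
20..124  offset  (104B, 4-aligned)
124..128  attrs  (4B, 4-aligned)
128..136  signature  (8B, 4-aligned)
sizeof = 136, alignof = 4

136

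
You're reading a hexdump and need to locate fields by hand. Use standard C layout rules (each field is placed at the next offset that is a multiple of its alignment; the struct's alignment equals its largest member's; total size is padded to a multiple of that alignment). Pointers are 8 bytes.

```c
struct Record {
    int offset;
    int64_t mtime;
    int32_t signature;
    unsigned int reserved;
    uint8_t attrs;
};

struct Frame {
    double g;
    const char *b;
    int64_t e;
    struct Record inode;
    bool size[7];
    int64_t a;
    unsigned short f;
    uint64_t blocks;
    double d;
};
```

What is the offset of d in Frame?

88

Record: 0..4  offset  (4B, 4-aligned); 4..8  -- padding (4B); 8..16  mtime  (8B, 8-aligned); 16..20  signature  (4B, 4-aligned); 20..24  reserved  (4B, 4-aligned); 24..25  attrs  (1B, 1-aligned); 25..32  -- tail padding (7B); sizeof = 32, alignof = 8
0..8  g  (8B, 8-aligned)
8..16  b  (8B, 8-aligned)
16..24  e  (8B, 8-aligned)
24..56  inode  (32B, 8-aligned)
56..63  size  (7B, 1-aligned)
63..64  -- padding (1B)
64..72  a  (8B, 8-aligned)
72..74  f  (2B, 2-aligned)
74..80  -- padding (6B)
80..88  blocks  (8B, 8-aligned)
88..96  d  (8B, 8-aligned)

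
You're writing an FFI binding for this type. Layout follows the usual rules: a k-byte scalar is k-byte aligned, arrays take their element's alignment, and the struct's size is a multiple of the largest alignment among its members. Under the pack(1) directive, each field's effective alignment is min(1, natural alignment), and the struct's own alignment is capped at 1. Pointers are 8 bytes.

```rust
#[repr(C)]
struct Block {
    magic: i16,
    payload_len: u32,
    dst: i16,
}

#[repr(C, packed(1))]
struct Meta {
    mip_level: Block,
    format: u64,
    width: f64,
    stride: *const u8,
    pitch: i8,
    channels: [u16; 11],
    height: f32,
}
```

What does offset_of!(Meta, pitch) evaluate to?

Block: magic at 0 (size 2, align 2) → ends 2; pad 2 to align 4 for payload_len; payload_len at 4 (size 4, align 4) → ends 8; dst at 8 (size 2, align 2) → ends 10; tail pad 2 to reach multiple of 4; total 12 bytes, alignment 4
mip_level at 0 (size 12, align 1) → ends 12
format at 12 (size 8, align 1) → ends 20
width at 20 (size 8, align 1) → ends 28
stride at 28 (size 8, align 1) → ends 36
pitch at 36 (size 1, align 1) → ends 37

36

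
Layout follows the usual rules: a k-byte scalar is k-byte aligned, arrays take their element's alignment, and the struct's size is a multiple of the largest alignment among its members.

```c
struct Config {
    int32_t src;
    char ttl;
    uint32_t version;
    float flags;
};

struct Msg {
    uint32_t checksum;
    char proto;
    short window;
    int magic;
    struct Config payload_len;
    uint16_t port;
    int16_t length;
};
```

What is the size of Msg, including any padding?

32

Config: @0: src [4B, align 4] → 4; @4: ttl [1B, align 1] → 5; +3 pad (align 4); @8: version [4B, align 4] → 12; @12: flags [4B, align 4] → 16; size 16, align 4
@0: checksum [4B, align 4] → 4
@4: proto [1B, align 1] → 5
+1 pad (align 2)
@6: window [2B, align 2] → 8
@8: magic [4B, align 4] → 12
@12: payload_len [16B, align 4] → 28
@28: port [2B, align 2] → 30
@30: length [2B, align 2] → 32
size 32, align 4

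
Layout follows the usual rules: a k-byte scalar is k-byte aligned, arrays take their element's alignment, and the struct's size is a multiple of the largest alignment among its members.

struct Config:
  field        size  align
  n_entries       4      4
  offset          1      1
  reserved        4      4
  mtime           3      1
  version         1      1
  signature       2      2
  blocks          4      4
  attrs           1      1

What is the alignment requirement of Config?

member alignments: n_entries=4, offset=1, reserved=4, mtime=1, version=1, signature=2, blocks=4, attrs=1
max = 4

4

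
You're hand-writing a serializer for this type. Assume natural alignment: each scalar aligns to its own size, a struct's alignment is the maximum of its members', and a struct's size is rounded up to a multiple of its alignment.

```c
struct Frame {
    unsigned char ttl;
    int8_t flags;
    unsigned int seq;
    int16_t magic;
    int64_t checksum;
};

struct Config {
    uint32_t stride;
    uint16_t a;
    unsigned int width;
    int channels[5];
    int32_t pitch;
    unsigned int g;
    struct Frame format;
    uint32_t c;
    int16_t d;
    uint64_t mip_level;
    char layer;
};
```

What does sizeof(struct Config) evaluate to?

88

Frame: 0..1  ttl  (1B, 1-aligned); 1..2  flags  (1B, 1-aligned); 2..4  -- padding (2B); 4..8  seq  (4B, 4-aligned); 8..10  magic  (2B, 2-aligned); 10..16  -- padding (6B); 16..24  checksum  (8B, 8-aligned); sizeof = 24, alignof = 8
0..4  stride  (4B, 4-aligned)
4..6  a  (2B, 2-aligned)
6..8  -- padding (2B)
8..12  width  (4B, 4-aligned)
12..32  channels  (20B, 4-aligned)
32..36  pitch  (4B, 4-aligned)
36..40  g  (4B, 4-aligned)
40..64  format  (24B, 8-aligned)
64..68  c  (4B, 4-aligned)
68..70  d  (2B, 2-aligned)
70..72  -- padding (2B)
72..80  mip_level  (8B, 8-aligned)
80..81  layer  (1B, 1-aligned)
81..88  -- tail padding (7B)
sizeof = 88, alignof = 8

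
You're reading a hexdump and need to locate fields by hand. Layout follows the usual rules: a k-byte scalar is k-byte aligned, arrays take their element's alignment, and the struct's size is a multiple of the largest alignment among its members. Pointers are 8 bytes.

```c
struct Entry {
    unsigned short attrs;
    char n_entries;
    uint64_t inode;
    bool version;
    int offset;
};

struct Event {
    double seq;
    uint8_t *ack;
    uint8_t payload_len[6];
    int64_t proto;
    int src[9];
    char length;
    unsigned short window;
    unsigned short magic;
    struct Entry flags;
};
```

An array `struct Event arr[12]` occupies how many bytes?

Entry: 0..2  attrs  (2B, 2-aligned); 2..3  n_entries  (1B, 1-aligned); 3..8  -- padding (5B); 8..16  inode  (8B, 8-aligned); 16..17  version  (1B, 1-aligned); 17..20  -- padding (3B); 20..24  offset  (4B, 4-aligned); sizeof = 24, alignof = 8
0..8  seq  (8B, 8-aligned)
8..16  ack  (8B, 8-aligned)
16..22  payload_len  (6B, 1-aligned)
22..24  -- padding (2B)
24..32  proto  (8B, 8-aligned)
32..68  src  (36B, 4-aligned)
68..69  length  (1B, 1-aligned)
69..70  -- padding (1B)
70..72  window  (2B, 2-aligned)
72..74  magic  (2B, 2-aligned)
74..80  -- padding (6B)
80..104  flags  (24B, 8-aligned)
sizeof = 104, alignof = 8
array of 12: 12 × 104 = 1248

1248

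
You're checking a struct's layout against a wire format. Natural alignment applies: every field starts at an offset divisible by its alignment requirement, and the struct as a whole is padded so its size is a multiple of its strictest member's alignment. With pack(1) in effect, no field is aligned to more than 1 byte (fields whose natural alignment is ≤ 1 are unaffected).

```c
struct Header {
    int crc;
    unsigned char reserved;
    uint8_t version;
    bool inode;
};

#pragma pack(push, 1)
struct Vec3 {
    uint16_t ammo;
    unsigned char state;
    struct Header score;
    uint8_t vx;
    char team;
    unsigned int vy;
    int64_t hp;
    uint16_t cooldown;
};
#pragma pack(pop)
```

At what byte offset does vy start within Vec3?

Header: crc at 0 (size 4, align 4) → ends 4; reserved at 4 (size 1, align 1) → ends 5; version at 5 (size 1, align 1) → ends 6; inode at 6 (size 1, align 1) → ends 7; tail pad 1 to reach multiple of 4; total 8 bytes, alignment 4
ammo at 0 (size 2, align 1) → ends 2
state at 2 (size 1, align 1) → ends 3
score at 3 (size 8, align 1) → ends 11
vx at 11 (size 1, align 1) → ends 12
team at 12 (size 1, align 1) → ends 13
vy at 13 (size 4, align 1) → ends 17

13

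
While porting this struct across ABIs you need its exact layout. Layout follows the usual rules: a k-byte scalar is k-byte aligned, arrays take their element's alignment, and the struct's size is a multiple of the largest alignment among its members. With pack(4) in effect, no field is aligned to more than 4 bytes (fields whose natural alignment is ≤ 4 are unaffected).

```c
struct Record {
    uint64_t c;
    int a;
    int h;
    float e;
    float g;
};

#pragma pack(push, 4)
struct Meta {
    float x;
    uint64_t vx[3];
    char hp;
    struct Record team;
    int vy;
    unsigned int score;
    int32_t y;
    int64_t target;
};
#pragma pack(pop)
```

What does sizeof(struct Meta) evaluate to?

76

Record: @0: c [8B, align 8] → 8; @8: a [4B, align 4] → 12; @12: h [4B, align 4] → 16; @16: e [4B, align 4] → 20; @20: g [4B, align 4] → 24; size 24, align 8
@0: x [4B, align 4] → 4
@4: vx [24B, align 4] → 28
@28: hp [1B, align 1] → 29
+3 pad (align 4)
@32: team [24B, align 4] → 56
@56: vy [4B, align 4] → 60
@60: score [4B, align 4] → 64
@64: y [4B, align 4] → 68
@68: target [8B, align 4] → 76
size 76, align 4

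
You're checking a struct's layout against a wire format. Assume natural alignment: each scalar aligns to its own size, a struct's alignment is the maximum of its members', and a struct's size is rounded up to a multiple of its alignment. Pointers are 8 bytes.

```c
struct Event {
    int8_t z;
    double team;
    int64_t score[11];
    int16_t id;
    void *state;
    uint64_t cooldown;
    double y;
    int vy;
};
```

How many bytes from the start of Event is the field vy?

136

@0: z [1B, align 1] → 1
+7 pad (align 8)
@8: team [8B, align 8] → 16
@16: score [88B, align 8] → 104
@104: id [2B, align 2] → 106
+6 pad (align 8)
@112: state [8B, align 8] → 120
@120: cooldown [8B, align 8] → 128
@128: y [8B, align 8] → 136
@136: vy [4B, align 4] → 140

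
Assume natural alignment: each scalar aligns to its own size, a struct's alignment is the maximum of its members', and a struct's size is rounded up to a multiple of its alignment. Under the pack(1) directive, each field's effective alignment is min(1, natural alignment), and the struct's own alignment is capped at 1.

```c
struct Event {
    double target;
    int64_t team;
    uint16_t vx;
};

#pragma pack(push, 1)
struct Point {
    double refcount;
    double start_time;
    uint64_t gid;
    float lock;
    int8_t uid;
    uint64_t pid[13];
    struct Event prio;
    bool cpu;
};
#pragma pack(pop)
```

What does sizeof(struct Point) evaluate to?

158

Event: 0..8  target  (8B, 8-aligned); 8..16  team  (8B, 8-aligned); 16..18  vx  (2B, 2-aligned); 18..24  -- tail padding (6B); sizeof = 24, alignof = 8
0..8  refcount  (8B, 1-aligned)
8..16  start_time  (8B, 1-aligned)
16..24  gid  (8B, 1-aligned)
24..28  lock  (4B, 1-aligned)
28..29  uid  (1B, 1-aligned)
29..133  pid  (104B, 1-aligned)
133..157  prio  (24B, 1-aligned)
157..158  cpu  (1B, 1-aligned)
sizeof = 158, alignof = 1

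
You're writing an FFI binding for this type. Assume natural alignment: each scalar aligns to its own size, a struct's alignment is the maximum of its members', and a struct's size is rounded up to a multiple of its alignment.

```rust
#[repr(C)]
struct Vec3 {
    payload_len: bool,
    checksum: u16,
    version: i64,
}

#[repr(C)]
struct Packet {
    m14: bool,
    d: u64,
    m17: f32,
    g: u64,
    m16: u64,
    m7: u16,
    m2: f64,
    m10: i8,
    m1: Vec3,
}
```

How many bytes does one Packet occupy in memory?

Vec3: payload_len at 0 (size 1, align 1) → ends 1; pad 1 to align 2 for checksum; checksum at 2 (size 2, align 2) → ends 4; pad 4 to align 8 for version; version at 8 (size 8, align 8) → ends 16; total 16 bytes, alignment 8
m14 at 0 (size 1, align 1) → ends 1
pad 7 to align 8 for d
d at 8 (size 8, align 8) → ends 16
m17 at 16 (size 4, align 4) → ends 20
pad 4 to align 8 for g
g at 24 (size 8, align 8) → ends 32
m16 at 32 (size 8, align 8) → ends 40
m7 at 40 (size 2, align 2) → ends 42
pad 6 to align 8 for m2
m2 at 48 (size 8, align 8) → ends 56
m10 at 56 (size 1, align 1) → ends 57
pad 7 to align 8 for m1
m1 at 64 (size 16, align 8) → ends 80
total 80 bytes, alignment 8

80 bytes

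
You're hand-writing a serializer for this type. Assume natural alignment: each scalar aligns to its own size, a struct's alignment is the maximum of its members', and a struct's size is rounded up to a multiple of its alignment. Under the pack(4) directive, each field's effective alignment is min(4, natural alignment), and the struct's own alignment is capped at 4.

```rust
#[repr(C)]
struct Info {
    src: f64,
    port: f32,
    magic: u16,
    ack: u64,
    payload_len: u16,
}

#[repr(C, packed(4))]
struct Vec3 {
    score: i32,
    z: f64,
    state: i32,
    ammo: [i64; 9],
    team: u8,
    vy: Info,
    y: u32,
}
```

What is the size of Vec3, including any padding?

128

Info: src at 0 (size 8, align 8) → ends 8; port at 8 (size 4, align 4) → ends 12; magic at 12 (size 2, align 2) → ends 14; pad 2 to align 8 for ack; ack at 16 (size 8, align 8) → ends 24; payload_len at 24 (size 2, align 2) → ends 26; tail pad 6 to reach multiple of 8; total 32 bytes, alignment 8
score at 0 (size 4, align 4) → ends 4
z at 4 (size 8, align 4) → ends 12
state at 12 (size 4, align 4) → ends 16
ammo at 16 (size 72, align 4) → ends 88
team at 88 (size 1, align 1) → ends 89
pad 3 to align 4 for vy
vy at 92 (size 32, align 4) → ends 124
y at 124 (size 4, align 4) → ends 128
total 128 bytes, alignment 4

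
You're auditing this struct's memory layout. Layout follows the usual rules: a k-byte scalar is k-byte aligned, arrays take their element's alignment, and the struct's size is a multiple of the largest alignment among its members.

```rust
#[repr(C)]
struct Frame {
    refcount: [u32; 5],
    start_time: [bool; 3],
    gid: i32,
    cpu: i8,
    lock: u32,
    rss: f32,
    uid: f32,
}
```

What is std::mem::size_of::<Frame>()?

0..20  refcount  (20B, 4-aligned)
20..23  start_time  (3B, 1-aligned)
23..24  -- padding (1B)
24..28  gid  (4B, 4-aligned)
28..29  cpu  (1B, 1-aligned)
29..32  -- padding (3B)
32..36  lock  (4B, 4-aligned)
36..40  rss  (4B, 4-aligned)
40..44  uid  (4B, 4-aligned)
sizeof = 44, alignof = 4

44 bytes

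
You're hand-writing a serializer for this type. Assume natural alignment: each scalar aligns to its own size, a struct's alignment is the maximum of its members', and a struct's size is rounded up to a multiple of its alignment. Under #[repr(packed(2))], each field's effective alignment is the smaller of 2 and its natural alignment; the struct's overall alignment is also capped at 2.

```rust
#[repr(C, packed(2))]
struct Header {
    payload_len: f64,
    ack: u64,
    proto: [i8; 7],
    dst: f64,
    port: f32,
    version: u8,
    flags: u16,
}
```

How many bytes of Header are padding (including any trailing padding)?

2

@0: payload_len [8B, align 2] → 8
@8: ack [8B, align 2] → 16
@16: proto [7B, align 1] → 23
+1 pad (align 2)
@24: dst [8B, align 2] → 32
@32: port [4B, align 2] → 36
@36: version [1B, align 1] → 37
+1 pad (align 2)
@38: flags [2B, align 2] → 40
size 40, align 2
data bytes 38, size 40 → padding 2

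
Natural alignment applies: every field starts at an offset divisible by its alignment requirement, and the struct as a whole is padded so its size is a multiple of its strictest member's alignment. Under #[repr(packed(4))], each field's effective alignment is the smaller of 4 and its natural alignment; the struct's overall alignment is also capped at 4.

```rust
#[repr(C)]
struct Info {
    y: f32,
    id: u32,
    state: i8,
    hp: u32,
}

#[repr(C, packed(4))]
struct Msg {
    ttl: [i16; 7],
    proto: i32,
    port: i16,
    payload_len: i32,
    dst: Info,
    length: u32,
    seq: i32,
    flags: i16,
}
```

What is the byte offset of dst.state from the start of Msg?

Info: @0: y [4B, align 4] → 4; @4: id [4B, align 4] → 8; @8: state [1B, align 1] → 9; +3 pad (align 4); @12: hp [4B, align 4] → 16; size 16, align 4
@0: ttl [14B, align 2] → 14
+2 pad (align 4)
@16: proto [4B, align 4] → 20
@20: port [2B, align 2] → 22
+2 pad (align 4)
@24: payload_len [4B, align 4] → 28
@28: dst [16B, align 4] → 44
within Info: state at 8
28 + 8 = 36

36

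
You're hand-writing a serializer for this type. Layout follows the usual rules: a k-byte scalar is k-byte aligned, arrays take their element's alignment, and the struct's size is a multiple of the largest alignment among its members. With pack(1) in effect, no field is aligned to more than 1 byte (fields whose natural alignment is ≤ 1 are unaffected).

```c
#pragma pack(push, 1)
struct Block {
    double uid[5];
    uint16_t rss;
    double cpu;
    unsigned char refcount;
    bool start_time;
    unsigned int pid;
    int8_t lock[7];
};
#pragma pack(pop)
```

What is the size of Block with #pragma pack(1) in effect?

63

uid at 0 (size 40, align 1) → ends 40
rss at 40 (size 2, align 1) → ends 42
cpu at 42 (size 8, align 1) → ends 50
refcount at 50 (size 1, align 1) → ends 51
start_time at 51 (size 1, align 1) → ends 52
pid at 52 (size 4, align 1) → ends 56
lock at 56 (size 7, align 1) → ends 63
total 63 bytes, alignment 1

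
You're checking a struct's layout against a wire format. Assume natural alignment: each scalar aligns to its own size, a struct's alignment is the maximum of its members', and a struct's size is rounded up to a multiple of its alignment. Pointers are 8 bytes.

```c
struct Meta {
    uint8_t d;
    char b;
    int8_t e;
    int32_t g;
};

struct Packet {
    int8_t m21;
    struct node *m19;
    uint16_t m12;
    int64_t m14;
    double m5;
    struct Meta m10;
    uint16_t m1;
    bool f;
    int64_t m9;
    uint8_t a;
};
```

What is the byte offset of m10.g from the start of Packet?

44

Meta: @0: d [1B, align 1] → 1; @1: b [1B, align 1] → 2; @2: e [1B, align 1] → 3; +1 pad (align 4); @4: g [4B, align 4] → 8; size 8, align 4
@0: m21 [1B, align 1] → 1
+7 pad (align 8)
@8: m19 [8B, align 8] → 16
@16: m12 [2B, align 2] → 18
+6 pad (align 8)
@24: m14 [8B, align 8] → 32
@32: m5 [8B, align 8] → 40
@40: m10 [8B, align 4] → 48
within Meta: g at 4
40 + 4 = 44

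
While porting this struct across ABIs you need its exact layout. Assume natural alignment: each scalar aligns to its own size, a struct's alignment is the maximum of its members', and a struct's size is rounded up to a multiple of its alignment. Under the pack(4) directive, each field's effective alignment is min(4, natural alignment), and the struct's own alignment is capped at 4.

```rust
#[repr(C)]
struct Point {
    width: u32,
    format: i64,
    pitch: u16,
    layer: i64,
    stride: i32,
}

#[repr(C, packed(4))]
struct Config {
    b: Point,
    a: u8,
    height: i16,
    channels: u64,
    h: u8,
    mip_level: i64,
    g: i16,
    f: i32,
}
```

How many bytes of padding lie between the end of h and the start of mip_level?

3

Point: width at 0 (size 4, align 4) → ends 4; pad 4 to align 8 for format; format at 8 (size 8, align 8) → ends 16; pitch at 16 (size 2, align 2) → ends 18; pad 6 to align 8 for layer; layer at 24 (size 8, align 8) → ends 32; stride at 32 (size 4, align 4) → ends 36; tail pad 4 to reach multiple of 8; total 40 bytes, alignment 8
b at 0 (size 40, align 4) → ends 40
a at 40 (size 1, align 1) → ends 41
pad 1 to align 2 for height
height at 42 (size 2, align 2) → ends 44
channels at 44 (size 8, align 4) → ends 52
h at 52 (size 1, align 1) → ends 53
pad 3 to align 4 for mip_level
mip_level at 56 (size 8, align 4) → ends 64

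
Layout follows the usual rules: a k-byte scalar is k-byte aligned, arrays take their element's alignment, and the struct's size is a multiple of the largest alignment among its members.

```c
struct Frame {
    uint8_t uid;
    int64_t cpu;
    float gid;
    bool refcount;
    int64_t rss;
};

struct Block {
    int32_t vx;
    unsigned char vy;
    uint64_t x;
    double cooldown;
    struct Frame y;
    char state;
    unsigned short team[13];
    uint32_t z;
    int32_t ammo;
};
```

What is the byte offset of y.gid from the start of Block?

40

Frame: @0: uid [1B, align 1] → 1; +7 pad (align 8); @8: cpu [8B, align 8] → 16; @16: gid [4B, align 4] → 20; @20: refcount [1B, align 1] → 21; +3 pad (align 8); @24: rss [8B, align 8] → 32; size 32, align 8
@0: vx [4B, align 4] → 4
@4: vy [1B, align 1] → 5
+3 pad (align 8)
@8: x [8B, align 8] → 16
@16: cooldown [8B, align 8] → 24
@24: y [32B, align 8] → 56
within Frame: gid at 16
24 + 16 = 40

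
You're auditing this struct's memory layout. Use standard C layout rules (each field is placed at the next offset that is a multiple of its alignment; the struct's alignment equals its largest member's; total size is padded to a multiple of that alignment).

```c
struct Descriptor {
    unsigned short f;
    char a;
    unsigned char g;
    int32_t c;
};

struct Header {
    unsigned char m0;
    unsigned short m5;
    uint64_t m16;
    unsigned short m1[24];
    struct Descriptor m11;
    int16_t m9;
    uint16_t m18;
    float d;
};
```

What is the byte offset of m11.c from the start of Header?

68

Descriptor: 0..2  f  (2B, 2-aligned); 2..3  a  (1B, 1-aligned); 3..4  g  (1B, 1-aligned); 4..8  c  (4B, 4-aligned); sizeof = 8, alignof = 4
0..1  m0  (1B, 1-aligned)
1..2  -- padding (1B)
2..4  m5  (2B, 2-aligned)
4..8  -- padding (4B)
8..16  m16  (8B, 8-aligned)
16..64  m1  (48B, 2-aligned)
64..72  m11  (8B, 4-aligned)
within Descriptor: c at 4
64 + 4 = 68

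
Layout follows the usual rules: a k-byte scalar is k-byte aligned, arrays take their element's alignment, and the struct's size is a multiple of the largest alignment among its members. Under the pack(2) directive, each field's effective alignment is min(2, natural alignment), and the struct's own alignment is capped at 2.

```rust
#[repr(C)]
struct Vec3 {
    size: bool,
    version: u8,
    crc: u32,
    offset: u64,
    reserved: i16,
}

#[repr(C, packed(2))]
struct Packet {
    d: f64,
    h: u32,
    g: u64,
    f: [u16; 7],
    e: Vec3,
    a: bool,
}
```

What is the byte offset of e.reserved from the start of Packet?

Vec3: 0..1  size  (1B, 1-aligned); 1..2  version  (1B, 1-aligned); 2..4  -- padding (2B); 4..8  crc  (4B, 4-aligned); 8..16  offset  (8B, 8-aligned); 16..18  reserved  (2B, 2-aligned); 18..24  -- tail padding (6B); sizeof = 24, alignof = 8
0..8  d  (8B, 2-aligned)
8..12  h  (4B, 2-aligned)
12..20  g  (8B, 2-aligned)
20..34  f  (14B, 2-aligned)
34..58  e  (24B, 2-aligned)
within Vec3: reserved at 16
34 + 16 = 50

50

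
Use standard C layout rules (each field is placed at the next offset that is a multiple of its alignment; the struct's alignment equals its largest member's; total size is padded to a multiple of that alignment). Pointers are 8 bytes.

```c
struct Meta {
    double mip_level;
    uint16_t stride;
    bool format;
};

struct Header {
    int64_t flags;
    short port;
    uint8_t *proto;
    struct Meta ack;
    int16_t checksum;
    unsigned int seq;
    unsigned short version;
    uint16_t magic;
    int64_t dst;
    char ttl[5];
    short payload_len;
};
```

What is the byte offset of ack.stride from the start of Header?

Meta: 0..8  mip_level  (8B, 8-aligned); 8..10  stride  (2B, 2-aligned); 10..11  format  (1B, 1-aligned); 11..16  -- tail padding (5B); sizeof = 16, alignof = 8
0..8  flags  (8B, 8-aligned)
8..10  port  (2B, 2-aligned)
10..16  -- padding (6B)
16..24  proto  (8B, 8-aligned)
24..40  ack  (16B, 8-aligned)
within Meta: stride at 8
24 + 8 = 32

32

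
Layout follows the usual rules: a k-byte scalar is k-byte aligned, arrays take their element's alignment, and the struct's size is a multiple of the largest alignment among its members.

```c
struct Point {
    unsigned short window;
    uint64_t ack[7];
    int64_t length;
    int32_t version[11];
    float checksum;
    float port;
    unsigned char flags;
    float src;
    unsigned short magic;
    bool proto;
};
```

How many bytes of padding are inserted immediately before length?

@0: window [2B, align 2] → 2
+6 pad (align 8)
@8: ack [56B, align 8] → 64
@64: length [8B, align 8] → 72

0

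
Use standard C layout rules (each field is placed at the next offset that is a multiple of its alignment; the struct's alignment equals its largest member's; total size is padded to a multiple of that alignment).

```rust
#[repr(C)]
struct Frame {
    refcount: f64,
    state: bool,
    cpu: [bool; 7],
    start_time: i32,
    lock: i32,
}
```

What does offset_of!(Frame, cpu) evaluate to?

refcount at 0 (size 8, align 8) → ends 8
state at 8 (size 1, align 1) → ends 9
cpu at 9 (size 7, align 1) → ends 16

9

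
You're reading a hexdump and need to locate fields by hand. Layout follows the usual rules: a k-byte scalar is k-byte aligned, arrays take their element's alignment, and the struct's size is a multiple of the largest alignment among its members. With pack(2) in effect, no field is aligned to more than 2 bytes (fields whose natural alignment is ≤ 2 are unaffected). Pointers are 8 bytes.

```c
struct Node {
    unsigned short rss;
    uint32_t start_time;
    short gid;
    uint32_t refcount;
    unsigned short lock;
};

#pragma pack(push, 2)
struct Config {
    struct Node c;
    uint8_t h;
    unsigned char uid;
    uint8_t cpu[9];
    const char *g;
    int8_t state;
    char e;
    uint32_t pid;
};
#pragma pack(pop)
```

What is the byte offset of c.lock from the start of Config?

Node: @0: rss [2B, align 2] → 2; +2 pad (align 4); @4: start_time [4B, align 4] → 8; @8: gid [2B, align 2] → 10; +2 pad (align 4); @12: refcount [4B, align 4] → 16; @16: lock [2B, align 2] → 18; +2 tail pad (align 4); size 20, align 4
@0: c [20B, align 2] → 20
within Node: lock at 16
0 + 16 = 16

16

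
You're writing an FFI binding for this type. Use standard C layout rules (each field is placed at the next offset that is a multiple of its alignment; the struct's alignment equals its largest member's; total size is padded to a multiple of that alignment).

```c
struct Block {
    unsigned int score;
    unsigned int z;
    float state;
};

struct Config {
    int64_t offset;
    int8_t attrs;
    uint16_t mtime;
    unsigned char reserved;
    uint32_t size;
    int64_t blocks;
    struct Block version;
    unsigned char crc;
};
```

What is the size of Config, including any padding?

48

Block: 0..4  score  (4B, 4-aligned); 4..8  z  (4B, 4-aligned); 8..12  state  (4B, 4-aligned); sizeof = 12, alignof = 4
0..8  offset  (8B, 8-aligned)
8..9  attrs  (1B, 1-aligned)
9..10  -- padding (1B)
10..12  mtime  (2B, 2-aligned)
12..13  reserved  (1B, 1-aligned)
13..16  -- padding (3B)
16..20  size  (4B, 4-aligned)
20..24  -- padding (4B)
24..32  blocks  (8B, 8-aligned)
32..44  version  (12B, 4-aligned)
44..45  crc  (1B, 1-aligned)
45..48  -- tail padding (3B)
sizeof = 48, alignof = 8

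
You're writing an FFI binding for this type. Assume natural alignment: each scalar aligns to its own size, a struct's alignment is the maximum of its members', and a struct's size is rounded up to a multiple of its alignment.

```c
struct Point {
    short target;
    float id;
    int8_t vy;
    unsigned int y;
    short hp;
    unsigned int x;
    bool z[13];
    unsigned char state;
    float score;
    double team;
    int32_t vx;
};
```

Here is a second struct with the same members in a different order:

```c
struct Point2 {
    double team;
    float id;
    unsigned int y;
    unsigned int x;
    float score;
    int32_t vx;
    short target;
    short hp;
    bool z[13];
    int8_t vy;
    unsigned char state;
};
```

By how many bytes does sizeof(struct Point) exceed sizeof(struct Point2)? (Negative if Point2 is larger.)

0..2  target  (2B, 2-aligned)
2..4  -- padding (2B)
4..8  id  (4B, 4-aligned)
8..9  vy  (1B, 1-aligned)
9..12  -- padding (3B)
12..16  y  (4B, 4-aligned)
16..18  hp  (2B, 2-aligned)
18..20  -- padding (2B)
20..24  x  (4B, 4-aligned)
24..37  z  (13B, 1-aligned)
37..38  state  (1B, 1-aligned)
38..40  -- padding (2B)
40..44  score  (4B, 4-aligned)
44..48  -- padding (4B)
48..56  team  (8B, 8-aligned)
56..60  vx  (4B, 4-aligned)
60..64  -- tail padding (4B)
sizeof = 64, alignof = 8
— Point2 —
0..8  team  (8B, 8-aligned)
8..12  id  (4B, 4-aligned)
12..16  y  (4B, 4-aligned)
16..20  x  (4B, 4-aligned)
20..24  score  (4B, 4-aligned)
24..28  vx  (4B, 4-aligned)
28..30  target  (2B, 2-aligned)
30..32  hp  (2B, 2-aligned)
32..45  z  (13B, 1-aligned)
45..46  vy  (1B, 1-aligned)
46..47  state  (1B, 1-aligned)
47..48  -- tail padding (1B)
sizeof = 48, alignof = 8
64 − 48 = 16

16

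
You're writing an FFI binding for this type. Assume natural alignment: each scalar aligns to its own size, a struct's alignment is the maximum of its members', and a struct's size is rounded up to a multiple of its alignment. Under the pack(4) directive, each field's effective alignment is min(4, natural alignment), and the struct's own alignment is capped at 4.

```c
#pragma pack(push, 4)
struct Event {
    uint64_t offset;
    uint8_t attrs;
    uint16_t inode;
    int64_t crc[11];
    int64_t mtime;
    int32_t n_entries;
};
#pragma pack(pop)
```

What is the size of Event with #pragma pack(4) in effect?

112

0..8  offset  (8B, 4-aligned)
8..9  attrs  (1B, 1-aligned)
9..10  -- padding (1B)
10..12  inode  (2B, 2-aligned)
12..100  crc  (88B, 4-aligned)
100..108  mtime  (8B, 4-aligned)
108..112  n_entries  (4B, 4-aligned)
sizeof = 112, alignof = 4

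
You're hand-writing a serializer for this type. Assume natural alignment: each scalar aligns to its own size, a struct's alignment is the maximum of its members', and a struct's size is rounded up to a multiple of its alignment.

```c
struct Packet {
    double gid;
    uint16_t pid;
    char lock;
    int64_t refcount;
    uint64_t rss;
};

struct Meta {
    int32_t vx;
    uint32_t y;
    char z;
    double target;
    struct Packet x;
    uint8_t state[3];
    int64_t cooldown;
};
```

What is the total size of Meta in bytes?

72

Packet: @0: gid [8B, align 8] → 8; @8: pid [2B, align 2] → 10; @10: lock [1B, align 1] → 11; +5 pad (align 8); @16: refcount [8B, align 8] → 24; @24: rss [8B, align 8] → 32; size 32, align 8
@0: vx [4B, align 4] → 4
@4: y [4B, align 4] → 8
@8: z [1B, align 1] → 9
+7 pad (align 8)
@16: target [8B, align 8] → 24
@24: x [32B, align 8] → 56
@56: state [3B, align 1] → 59
+5 pad (align 8)
@64: cooldown [8B, align 8] → 72
size 72, align 8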